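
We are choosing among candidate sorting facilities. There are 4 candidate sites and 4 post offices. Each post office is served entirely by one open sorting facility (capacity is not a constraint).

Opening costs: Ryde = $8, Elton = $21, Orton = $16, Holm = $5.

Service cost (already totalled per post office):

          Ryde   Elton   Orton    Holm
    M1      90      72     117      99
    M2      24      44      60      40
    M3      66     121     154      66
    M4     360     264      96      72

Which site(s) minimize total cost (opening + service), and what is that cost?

Open Ryde and Holm; minimum total cost 265.

For any fixed open set, each post office goes to its cheapest open site; total = fixed + service.
{Ryde, Holm}: M1→Ryde 90, M2→Ryde 24, M3→Ryde 66, M4→Holm 72. Service 252; fixed 13; total 265.
{Ryde, Elton, Holm}: service 234 + fixed 34 = 268
{Elton, Holm}: M1→Elton 72, M2→Holm 40, M3→Holm 66, M4→Holm 72. Service 250; fixed 26; total 276.
{Ryde, Elton, Orton, Holm}: service 234 + fixed 50 = 284
No other subset beats 265.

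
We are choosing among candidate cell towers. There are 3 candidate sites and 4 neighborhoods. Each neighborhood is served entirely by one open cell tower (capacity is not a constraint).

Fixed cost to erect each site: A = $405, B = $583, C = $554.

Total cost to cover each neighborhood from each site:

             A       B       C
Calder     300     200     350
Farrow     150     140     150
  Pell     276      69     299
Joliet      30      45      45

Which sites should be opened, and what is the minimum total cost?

For any fixed open set, each neighborhood goes to its cheapest open site; total = fixed + service.
{B}: Calder→B 200, Farrow→B 140, Pell→B 69, Joliet→B 45. Service 454; fixed 583; total 1037.
{A}: service 756 + fixed 405 = 1161
{C}: Calder→C 350, Farrow→C 150, Pell→C 299, Joliet→C 45. Service 844; fixed 554; total 1398.
{A, B, C}: service 439 + fixed 1542 = 1981
No other subset beats 1037.

Open B only; minimum total cost 1037.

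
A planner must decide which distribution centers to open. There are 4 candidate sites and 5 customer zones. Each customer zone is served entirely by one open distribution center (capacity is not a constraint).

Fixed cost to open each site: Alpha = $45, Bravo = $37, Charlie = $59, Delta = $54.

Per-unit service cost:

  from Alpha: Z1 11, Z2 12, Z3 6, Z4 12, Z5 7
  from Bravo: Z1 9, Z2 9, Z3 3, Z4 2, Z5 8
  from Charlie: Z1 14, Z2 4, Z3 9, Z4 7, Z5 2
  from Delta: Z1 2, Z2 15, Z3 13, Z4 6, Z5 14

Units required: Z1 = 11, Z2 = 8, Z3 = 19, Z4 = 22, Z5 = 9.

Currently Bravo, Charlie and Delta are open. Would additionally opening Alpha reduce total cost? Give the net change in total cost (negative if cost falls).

Current service cost with {Bravo, Charlie, Delta}: 173.
Adding Alpha: each customer zone re-picks its cheapest; new service cost 173, saving 0.
Extra fixed cost: 45. Net change = 45 − 0 = 45.
(Totals: 323 → 368.)

No — net change +45 (cost rises by 45).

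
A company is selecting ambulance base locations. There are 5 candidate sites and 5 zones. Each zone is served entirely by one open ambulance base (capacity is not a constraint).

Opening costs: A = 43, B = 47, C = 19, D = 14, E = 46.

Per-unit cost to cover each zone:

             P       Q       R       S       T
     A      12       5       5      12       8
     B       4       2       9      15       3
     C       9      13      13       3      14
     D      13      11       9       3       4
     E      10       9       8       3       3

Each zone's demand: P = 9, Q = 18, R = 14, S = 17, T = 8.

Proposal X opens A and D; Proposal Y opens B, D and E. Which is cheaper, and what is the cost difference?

Proposal Y is cheaper by 42.

Proposal X: {A, D}: P→A 12·9=108, Q→A 5·18=90, R→A 5·14=70, S→D 3·17=51, T→D 4·8=32. Service 351; fixed 57; total 408.
Proposal Y: {B, D, E}: P→B 4·9=36, Q→B 2·18=36, R→E 8·14=112, S→D 3·17=51, T→B 3·8=24. Service 259; fixed 107; total 366.
Difference: |408 − 366| = 42.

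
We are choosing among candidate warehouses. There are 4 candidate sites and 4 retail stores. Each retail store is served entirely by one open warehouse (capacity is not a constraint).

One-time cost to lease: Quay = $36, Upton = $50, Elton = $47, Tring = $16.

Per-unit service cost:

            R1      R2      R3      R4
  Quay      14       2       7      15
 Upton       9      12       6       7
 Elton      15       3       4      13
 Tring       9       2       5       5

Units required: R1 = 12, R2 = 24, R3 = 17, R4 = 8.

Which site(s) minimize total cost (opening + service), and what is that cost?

For any fixed open set, each retail store goes to its cheapest open site; total = fixed + service.
{Tring}: R1→Tring 9·12=108, R2→Tring 2·24=48, R3→Tring 5·17=85, R4→Tring 5·8=40. Service 281; fixed 16; total 297.
{Elton, Tring}: service 264 + fixed 63 = 327
{Quay, Tring}: service 281 + fixed 52 = 333
{Quay, Upton, Elton, Tring}: R1→Upton 9·12=108, R2→Quay 2·24=48, R3→Elton 4·17=68, R4→Tring 5·8=40. Service 264; fixed 149; total 413.
(All 15 nonempty subsets were checked; Tring only is lowest.)

Open Tring only; minimum total cost 297.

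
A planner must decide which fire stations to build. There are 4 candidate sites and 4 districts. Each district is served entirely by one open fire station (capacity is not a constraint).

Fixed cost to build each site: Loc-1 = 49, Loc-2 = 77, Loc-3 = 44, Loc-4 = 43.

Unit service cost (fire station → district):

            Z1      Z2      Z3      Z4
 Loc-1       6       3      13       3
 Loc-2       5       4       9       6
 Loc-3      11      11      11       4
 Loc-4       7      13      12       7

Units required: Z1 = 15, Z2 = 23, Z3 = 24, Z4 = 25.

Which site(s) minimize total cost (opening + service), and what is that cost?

Open Loc-1 and Loc-2; minimum total cost 561.

For any fixed open set, each district goes to its cheapest open site; total = fixed + service.
{Loc-1, Loc-2}: Z1→Loc-2 5·15=75, Z2→Loc-1 3·23=69, Z3→Loc-2 9·24=216, Z4→Loc-1 3·25=75. Service 435; fixed 126; total 561.
{Loc-1, Loc-3}: service 498 + fixed 93 = 591
{Loc-1}: service 546 + fixed 49 = 595
{Loc-1, Loc-2, Loc-3, Loc-4}: Z1→Loc-2 5·15=75, Z2→Loc-1 3·23=69, Z3→Loc-2 9·24=216, Z4→Loc-1 3·25=75. Service 435; fixed 213; total 648.
No other subset beats 561.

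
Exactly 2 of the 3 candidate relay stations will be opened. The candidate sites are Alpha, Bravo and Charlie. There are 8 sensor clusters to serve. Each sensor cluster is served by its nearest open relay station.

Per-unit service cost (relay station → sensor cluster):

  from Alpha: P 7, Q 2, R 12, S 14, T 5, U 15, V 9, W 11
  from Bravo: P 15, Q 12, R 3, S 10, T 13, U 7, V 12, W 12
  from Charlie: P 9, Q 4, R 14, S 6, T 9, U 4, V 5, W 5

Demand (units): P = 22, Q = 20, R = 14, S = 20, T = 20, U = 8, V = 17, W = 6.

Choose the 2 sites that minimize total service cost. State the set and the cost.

With exactly 2 open, each sensor cluster uses its cheapest among the chosen.
{Alpha, Charlie}: P→Alpha 7·22=154, Q→Alpha 2·20=40, R→Alpha 12·14=168, S→Charlie 6·20=120, T→Alpha 5·20=100, U→Charlie 4·8=32, V→Charlie 5·17=85, W→Charlie 5·6=30. Service cost 729.
{Bravo, Charlie}: service cost 767
{Alpha, Bravo}: service cost 811
Among all 3 size-2 choices, {Alpha, Charlie} is lowest.

Choose Alpha and Charlie; total service cost 729.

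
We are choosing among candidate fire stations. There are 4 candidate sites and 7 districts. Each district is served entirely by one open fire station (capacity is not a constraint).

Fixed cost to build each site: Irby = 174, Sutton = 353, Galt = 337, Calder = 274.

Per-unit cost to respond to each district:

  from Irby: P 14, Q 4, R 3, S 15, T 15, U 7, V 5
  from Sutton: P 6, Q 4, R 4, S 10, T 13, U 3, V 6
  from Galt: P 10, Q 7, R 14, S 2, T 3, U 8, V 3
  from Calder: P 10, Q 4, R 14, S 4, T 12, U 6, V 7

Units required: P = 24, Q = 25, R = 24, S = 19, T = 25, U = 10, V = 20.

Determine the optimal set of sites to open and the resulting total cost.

For any fixed open set, each district goes to its cheapest open site; total = fixed + service.
{Irby, Galt}: P→Galt 10·24=240, Q→Irby 4·25=100, R→Irby 3·24=72, S→Galt 2·19=38, T→Galt 3·25=75, U→Irby 7·10=70, V→Galt 3·20=60. Service 655; fixed 511; total 1166.
{Sutton, Galt}: P→Sutton 6·24=144, Q→Sutton 4·25=100, R→Sutton 4·24=96, S→Galt 2·19=38, T→Galt 3·25=75, U→Sutton 3·10=30, V→Galt 3·20=60. Service 543; fixed 690; total 1233.
{Galt}: P→Galt 10·24=240, Q→Galt 7·25=175, R→Galt 14·24=336, S→Galt 2·19=38, T→Galt 3·25=75, U→Galt 8·10=80, V→Galt 3·20=60. Service 1004; fixed 337; total 1341.
{Irby, Sutton, Galt, Calder}: service 519 + fixed 1138 = 1657
No other subset beats 1166.

Open Irby and Galt; minimum total cost 1166.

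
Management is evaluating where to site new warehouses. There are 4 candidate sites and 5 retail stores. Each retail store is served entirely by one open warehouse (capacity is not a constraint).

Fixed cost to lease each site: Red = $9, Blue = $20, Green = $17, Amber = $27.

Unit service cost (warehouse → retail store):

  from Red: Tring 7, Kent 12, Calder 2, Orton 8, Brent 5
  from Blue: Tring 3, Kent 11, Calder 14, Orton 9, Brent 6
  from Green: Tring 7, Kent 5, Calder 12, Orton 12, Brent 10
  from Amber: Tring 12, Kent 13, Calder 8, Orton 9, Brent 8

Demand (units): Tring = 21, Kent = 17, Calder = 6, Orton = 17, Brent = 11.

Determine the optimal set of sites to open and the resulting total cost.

Open Red, Blue and Green; minimum total cost 397.

For any fixed open set, each retail store goes to its cheapest open site; total = fixed + service.
{Red, Blue, Green}: Tring→Blue 3·21=63, Kent→Green 5·17=85, Calder→Red 2·6=12, Orton→Red 8·17=136, Brent→Red 5·11=55. Service 351; fixed 46; total 397.
{Red, Blue, Green, Amber}: service 351 + fixed 73 = 424
{Red, Green}: Tring→Red 7·21=147, Kent→Green 5·17=85, Calder→Red 2·6=12, Orton→Red 8·17=136, Brent→Red 5·11=55. Service 435; fixed 26; total 461.
{Red}: service 554 + fixed 9 = 563
No other subset beats 397.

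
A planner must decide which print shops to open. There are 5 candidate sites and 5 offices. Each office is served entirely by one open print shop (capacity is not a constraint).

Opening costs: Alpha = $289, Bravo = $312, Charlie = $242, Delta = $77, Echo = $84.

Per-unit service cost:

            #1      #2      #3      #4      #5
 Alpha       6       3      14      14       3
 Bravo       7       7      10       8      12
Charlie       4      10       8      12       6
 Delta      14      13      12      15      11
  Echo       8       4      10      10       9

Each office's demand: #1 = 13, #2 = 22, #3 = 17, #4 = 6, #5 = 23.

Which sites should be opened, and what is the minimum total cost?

For any fixed open set, each office goes to its cheapest open site; total = fixed + service.
{Echo}: #1→Echo 8·13=104, #2→Echo 4·22=88, #3→Echo 10·17=170, #4→Echo 10·6=60, #5→Echo 9·23=207. Service 629; fixed 84; total 713.
{Delta, Echo}: service 629 + fixed 161 = 790
{Charlie, Echo}: service 474 + fixed 326 = 800
{Alpha, Bravo, Charlie, Delta, Echo}: service 371 + fixed 1004 = 1375
No other subset beats 713.

Open Echo only; minimum total cost 713.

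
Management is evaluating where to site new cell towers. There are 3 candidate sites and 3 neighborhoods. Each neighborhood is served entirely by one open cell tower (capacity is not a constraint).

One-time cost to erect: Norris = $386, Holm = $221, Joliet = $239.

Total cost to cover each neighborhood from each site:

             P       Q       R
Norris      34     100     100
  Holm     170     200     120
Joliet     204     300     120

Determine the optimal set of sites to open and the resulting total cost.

Open Norris only; minimum total cost 620.

For any fixed open set, each neighborhood goes to its cheapest open site; total = fixed + service.
{Norris}: P→Norris 34, Q→Norris 100, R→Norris 100. Service 234; fixed 386; total 620.
{Holm}: P→Holm 170, Q→Holm 200, R→Holm 120. Service 490; fixed 221; total 711.
{Norris, Holm}: service 234 + fixed 607 = 841
{Norris, Holm, Joliet}: P→Norris 34, Q→Norris 100, R→Norris 100. Service 234; fixed 846; total 1080.
No other subset beats 620.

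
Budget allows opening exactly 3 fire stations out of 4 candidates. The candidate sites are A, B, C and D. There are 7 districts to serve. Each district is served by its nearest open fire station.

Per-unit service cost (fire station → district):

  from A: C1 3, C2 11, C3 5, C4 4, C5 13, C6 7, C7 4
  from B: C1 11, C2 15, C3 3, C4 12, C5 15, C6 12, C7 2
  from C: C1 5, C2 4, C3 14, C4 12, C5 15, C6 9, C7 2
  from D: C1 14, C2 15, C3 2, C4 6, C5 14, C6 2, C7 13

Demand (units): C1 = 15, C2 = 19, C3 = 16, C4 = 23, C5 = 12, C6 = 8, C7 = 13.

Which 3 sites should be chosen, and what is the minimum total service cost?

Choose A, C and D; total service cost 443.

With exactly 3 open, each district uses its cheapest among the chosen.
{A, C, D}: C1→A 3·15=45, C2→C 4·19=76, C3→D 2·16=32, C4→A 4·23=92, C5→A 13·12=156, C6→D 2·8=16, C7→C 2·13=26. Service cost 443.
{A, B, C}: service cost 499
{B, C, D}: service cost 531
Among all 4 size-3 choices, {A, C, D} is lowest.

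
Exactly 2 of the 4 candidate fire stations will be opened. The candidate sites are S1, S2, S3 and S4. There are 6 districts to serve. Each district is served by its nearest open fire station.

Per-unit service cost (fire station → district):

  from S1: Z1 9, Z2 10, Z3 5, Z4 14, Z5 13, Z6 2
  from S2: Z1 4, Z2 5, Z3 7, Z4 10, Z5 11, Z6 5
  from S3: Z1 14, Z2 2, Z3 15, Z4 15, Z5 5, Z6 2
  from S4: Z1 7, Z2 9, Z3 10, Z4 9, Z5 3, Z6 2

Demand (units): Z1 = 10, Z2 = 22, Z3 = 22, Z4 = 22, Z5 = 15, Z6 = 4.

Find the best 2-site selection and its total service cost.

Choose S2 and S3; total service cost 541.

With exactly 2 open, each district uses its cheapest among the chosen.
{S2, S3}: Z1→S2 4·10=40, Z2→S3 2·22=44, Z3→S2 7·22=154, Z4→S2 10·22=220, Z5→S3 5·15=75, Z6→S3 2·4=8. Service cost 541.
{S2, S4}: service cost 555
{S3, S4}: service cost 585
Among all 6 size-2 choices, {S2, S3} is lowest.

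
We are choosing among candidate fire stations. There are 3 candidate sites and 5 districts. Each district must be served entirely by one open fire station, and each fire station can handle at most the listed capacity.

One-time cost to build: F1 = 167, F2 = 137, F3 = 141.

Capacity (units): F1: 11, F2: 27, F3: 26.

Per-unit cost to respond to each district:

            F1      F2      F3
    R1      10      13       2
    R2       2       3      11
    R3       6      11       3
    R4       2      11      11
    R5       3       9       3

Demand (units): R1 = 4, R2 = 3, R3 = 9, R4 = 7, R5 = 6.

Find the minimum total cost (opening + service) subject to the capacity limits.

Open {F1, F3}: R1→F3 2·4=8, R2→F1 2·3=6, R3→F3 3·9=27, R4→F1 2·7=14, R5→F3 3·6=18.
Loads: F1 carries 10/11, F3 carries 19/26. Service 73; fixed 308; total 381.
Next best feasible plan costs 408.

Minimum total cost: 381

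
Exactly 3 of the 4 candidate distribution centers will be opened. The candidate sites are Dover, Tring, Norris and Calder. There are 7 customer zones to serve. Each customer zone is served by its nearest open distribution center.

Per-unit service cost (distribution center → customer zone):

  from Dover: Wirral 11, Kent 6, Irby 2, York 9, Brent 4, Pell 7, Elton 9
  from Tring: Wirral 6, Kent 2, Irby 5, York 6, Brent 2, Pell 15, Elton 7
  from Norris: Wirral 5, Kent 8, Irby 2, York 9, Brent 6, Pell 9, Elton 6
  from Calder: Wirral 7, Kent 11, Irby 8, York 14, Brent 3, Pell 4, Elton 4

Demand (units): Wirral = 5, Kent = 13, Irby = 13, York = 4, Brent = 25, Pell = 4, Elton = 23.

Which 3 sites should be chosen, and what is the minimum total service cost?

With exactly 3 open, each customer zone uses its cheapest among the chosen.
{Tring, Norris, Calder}: Wirral→Norris 5·5=25, Kent→Tring 2·13=26, Irby→Norris 2·13=26, York→Tring 6·4=24, Brent→Tring 2·25=50, Pell→Calder 4·4=16, Elton→Calder 4·23=92. Service cost 259.
{Dover, Tring, Calder}: service cost 264
{Dover, Tring, Norris}: service cost 317
Among all 4 size-3 choices, {Tring, Norris, Calder} is lowest.

Choose Tring, Norris and Calder; total service cost 259.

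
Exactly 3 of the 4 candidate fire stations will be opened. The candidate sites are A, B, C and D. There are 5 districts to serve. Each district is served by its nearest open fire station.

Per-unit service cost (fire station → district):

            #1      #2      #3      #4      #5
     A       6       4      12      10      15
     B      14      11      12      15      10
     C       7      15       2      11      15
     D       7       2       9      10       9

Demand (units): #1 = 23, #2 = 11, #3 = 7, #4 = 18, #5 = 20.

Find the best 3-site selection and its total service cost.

Choose A, C and D; total service cost 534.

With exactly 3 open, each district uses its cheapest among the chosen.
{A, C, D}: #1→A 6·23=138, #2→D 2·11=22, #3→C 2·7=14, #4→A 10·18=180, #5→D 9·20=180. Service cost 534.
{B, C, D}: service cost 557
{A, B, C}: service cost 576
Among all 4 size-3 choices, {A, C, D} is lowest.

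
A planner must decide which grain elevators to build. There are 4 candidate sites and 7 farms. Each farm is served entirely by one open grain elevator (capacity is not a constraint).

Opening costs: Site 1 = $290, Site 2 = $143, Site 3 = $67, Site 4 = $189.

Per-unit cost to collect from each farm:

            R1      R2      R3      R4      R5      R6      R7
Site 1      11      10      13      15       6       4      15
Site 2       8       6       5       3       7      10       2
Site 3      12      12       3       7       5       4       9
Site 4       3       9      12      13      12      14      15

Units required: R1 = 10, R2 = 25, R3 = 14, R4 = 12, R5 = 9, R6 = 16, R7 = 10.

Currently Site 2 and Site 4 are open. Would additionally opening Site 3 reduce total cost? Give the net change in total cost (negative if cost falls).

Current service cost with {Site 2, Site 4}: 529.
Adding Site 3: each farm re-picks its cheapest; new service cost 387, saving 142.
Extra fixed cost: 67. Net change = 67 − 142 = -75.
(Totals: 861 → 786.)

Yes — net change −75 (cost falls by 75).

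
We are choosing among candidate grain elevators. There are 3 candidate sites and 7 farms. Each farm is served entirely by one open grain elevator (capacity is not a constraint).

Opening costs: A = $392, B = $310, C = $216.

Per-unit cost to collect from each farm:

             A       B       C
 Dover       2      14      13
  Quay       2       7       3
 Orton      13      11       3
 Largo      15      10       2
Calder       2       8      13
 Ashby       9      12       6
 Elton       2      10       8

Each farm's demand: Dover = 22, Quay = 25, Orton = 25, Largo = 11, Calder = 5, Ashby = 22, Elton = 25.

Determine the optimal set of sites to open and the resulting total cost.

Open A and C; minimum total cost 991.

For any fixed open set, each farm goes to its cheapest open site; total = fixed + service.
{A, C}: Dover→A 2·22=44, Quay→A 2·25=50, Orton→C 3·25=75, Largo→C 2·11=22, Calder→A 2·5=10, Ashby→C 6·22=132, Elton→A 2·25=50. Service 383; fixed 608; total 991.
{C}: service 855 + fixed 216 = 1071
{A}: service 842 + fixed 392 = 1234
{A, B, C}: service 383 + fixed 918 = 1301
(All 7 nonempty subsets were checked; A and C is lowest.)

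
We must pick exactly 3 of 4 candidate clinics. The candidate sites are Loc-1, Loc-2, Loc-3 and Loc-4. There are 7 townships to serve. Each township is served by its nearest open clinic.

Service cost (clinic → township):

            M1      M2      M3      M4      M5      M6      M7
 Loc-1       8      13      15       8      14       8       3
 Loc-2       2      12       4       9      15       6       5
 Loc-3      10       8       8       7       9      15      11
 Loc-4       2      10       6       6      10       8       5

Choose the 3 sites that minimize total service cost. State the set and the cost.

With exactly 3 open, each township uses its cheapest among the chosen.
{Loc-1, Loc-2, Loc-3}: M1→Loc-2 2, M2→Loc-3 8, M3→Loc-2 4, M4→Loc-3 7, M5→Loc-3 9, M6→Loc-2 6, M7→Loc-1 3. Service cost 39.
{Loc-2, Loc-3, Loc-4}: service cost 40
{Loc-1, Loc-2, Loc-4}: service cost 41
Among all 4 size-3 choices, {Loc-1, Loc-2, Loc-3} is lowest.

Choose Loc-1, Loc-2 and Loc-3; total service cost 39.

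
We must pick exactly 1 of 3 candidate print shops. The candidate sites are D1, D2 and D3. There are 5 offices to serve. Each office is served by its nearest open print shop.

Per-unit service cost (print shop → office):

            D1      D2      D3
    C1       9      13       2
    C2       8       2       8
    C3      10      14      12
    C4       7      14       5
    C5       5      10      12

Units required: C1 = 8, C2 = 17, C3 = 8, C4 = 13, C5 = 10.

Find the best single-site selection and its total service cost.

With exactly 1 open, each office uses its cheapest among the chosen.
{D1}: C1→D1 9·8=72, C2→D1 8·17=136, C3→D1 10·8=80, C4→D1 7·13=91, C5→D1 5·10=50. Service cost 429.
{D3}: service cost 433
{D2}: service cost 532
Among all 3 size-1 choices, {D1} is lowest.

Choose D1 only; total service cost 429.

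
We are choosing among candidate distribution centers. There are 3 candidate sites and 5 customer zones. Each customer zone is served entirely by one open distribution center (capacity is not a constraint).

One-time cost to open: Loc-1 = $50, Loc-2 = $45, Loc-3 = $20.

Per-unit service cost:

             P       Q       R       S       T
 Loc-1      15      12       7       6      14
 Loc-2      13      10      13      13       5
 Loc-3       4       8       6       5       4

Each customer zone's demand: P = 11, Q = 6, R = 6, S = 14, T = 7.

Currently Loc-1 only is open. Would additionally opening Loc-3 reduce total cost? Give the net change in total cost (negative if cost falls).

Current service cost with {Loc-1}: 461.
Adding Loc-3: each customer zone re-picks its cheapest; new service cost 226, saving 235.
Extra fixed cost: 20. Net change = 20 − 235 = -215.
(Totals: 511 → 296.)

Yes — net change −215 (cost falls by 215).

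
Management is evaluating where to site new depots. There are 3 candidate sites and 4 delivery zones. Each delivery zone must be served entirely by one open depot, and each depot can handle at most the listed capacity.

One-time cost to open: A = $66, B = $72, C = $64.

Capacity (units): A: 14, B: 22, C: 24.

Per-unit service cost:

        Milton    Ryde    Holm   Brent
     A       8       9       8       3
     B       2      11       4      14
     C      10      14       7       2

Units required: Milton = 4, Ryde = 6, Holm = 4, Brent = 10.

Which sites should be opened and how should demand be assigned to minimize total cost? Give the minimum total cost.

Open {C}: Milton→C 10·4=40, Ryde→C 14·6=84, Holm→C 7·4=28, Brent→C 2·10=20.
Loads: C carries 24/24. Service 172; fixed 64; total 236.
Next best feasible plan costs 246.

Minimum total cost: 236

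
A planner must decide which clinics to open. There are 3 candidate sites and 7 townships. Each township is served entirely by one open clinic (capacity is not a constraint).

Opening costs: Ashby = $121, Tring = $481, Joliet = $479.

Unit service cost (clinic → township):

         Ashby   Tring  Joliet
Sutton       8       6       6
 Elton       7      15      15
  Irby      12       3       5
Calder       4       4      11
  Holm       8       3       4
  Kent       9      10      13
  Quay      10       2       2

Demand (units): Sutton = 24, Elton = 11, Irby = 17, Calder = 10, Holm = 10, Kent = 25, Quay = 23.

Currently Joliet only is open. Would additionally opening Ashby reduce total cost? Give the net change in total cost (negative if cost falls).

Current service cost with {Joliet}: 915.
Adding Ashby: each township re-picks its cheapest; new service cost 657, saving 258.
Extra fixed cost: 121. Net change = 121 − 258 = -137.
(Totals: 1394 → 1257.)

Yes — net change −137 (cost falls by 137).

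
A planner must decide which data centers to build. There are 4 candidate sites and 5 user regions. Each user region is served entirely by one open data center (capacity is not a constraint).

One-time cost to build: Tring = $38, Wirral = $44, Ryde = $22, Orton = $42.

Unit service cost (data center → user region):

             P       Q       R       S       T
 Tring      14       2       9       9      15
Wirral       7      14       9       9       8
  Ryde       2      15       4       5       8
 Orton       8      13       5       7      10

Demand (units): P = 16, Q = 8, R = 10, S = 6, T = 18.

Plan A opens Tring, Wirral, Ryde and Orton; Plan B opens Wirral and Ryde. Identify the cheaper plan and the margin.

Plan A: {Tring, Wirral, Ryde, Orton}: P→Ryde 2·16=32, Q→Tring 2·8=16, R→Ryde 4·10=40, S→Ryde 5·6=30, T→Wirral 8·18=144. Service 262; fixed 146; total 408.
Plan B: {Wirral, Ryde}: P→Ryde 2·16=32, Q→Wirral 14·8=112, R→Ryde 4·10=40, S→Ryde 5·6=30, T→Wirral 8·18=144. Service 358; fixed 66; total 424.
Difference: |408 − 424| = 16.

Plan A is cheaper by 16.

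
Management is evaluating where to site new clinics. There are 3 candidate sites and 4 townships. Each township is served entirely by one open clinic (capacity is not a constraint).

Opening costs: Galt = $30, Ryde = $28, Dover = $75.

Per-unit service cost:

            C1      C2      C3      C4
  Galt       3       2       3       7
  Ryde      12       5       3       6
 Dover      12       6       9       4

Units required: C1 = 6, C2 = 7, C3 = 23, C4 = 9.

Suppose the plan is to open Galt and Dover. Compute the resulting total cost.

Total cost: 242

Each township is assigned to its cheapest site among the open ones.
{Galt, Dover}: C1→Galt 3·6=18, C2→Galt 2·7=14, C3→Galt 3·23=69, C4→Dover 4·9=36. Service 137; fixed 105; total 242.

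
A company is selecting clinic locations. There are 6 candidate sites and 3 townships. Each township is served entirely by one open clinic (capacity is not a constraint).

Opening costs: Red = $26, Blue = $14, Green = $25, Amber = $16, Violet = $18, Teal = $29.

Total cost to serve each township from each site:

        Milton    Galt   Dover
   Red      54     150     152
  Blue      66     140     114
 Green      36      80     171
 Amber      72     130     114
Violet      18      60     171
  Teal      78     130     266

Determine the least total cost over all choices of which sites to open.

Minimum total cost: 224

For any fixed open set, each township goes to its cheapest open site; total = fixed + service.
{Blue, Violet}: Milton→Violet 18, Galt→Violet 60, Dover→Blue 114. Service 192; fixed 32; total 224.
{Amber, Violet}: service 192 + fixed 34 = 226
{Blue, Amber, Violet}: Milton→Violet 18, Galt→Violet 60, Dover→Blue 114. Service 192; fixed 48; total 240.
{Red, Blue, Green, Amber, Violet, Teal}: Milton→Violet 18, Galt→Violet 60, Dover→Blue 114. Service 192; fixed 128; total 320.
No other subset beats 224.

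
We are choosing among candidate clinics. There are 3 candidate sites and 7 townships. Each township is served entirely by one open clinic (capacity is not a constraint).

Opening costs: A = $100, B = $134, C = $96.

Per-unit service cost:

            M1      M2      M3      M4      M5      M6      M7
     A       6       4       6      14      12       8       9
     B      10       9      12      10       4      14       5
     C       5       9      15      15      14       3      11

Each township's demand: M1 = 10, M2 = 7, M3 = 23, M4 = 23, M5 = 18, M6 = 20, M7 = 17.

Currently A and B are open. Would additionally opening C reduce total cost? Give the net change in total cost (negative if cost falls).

Current service cost with {A, B}: 773.
Adding C: each township re-picks its cheapest; new service cost 663, saving 110.
Extra fixed cost: 96. Net change = 96 − 110 = -14.
(Totals: 1007 → 993.)

Yes — net change −14 (cost falls by 14).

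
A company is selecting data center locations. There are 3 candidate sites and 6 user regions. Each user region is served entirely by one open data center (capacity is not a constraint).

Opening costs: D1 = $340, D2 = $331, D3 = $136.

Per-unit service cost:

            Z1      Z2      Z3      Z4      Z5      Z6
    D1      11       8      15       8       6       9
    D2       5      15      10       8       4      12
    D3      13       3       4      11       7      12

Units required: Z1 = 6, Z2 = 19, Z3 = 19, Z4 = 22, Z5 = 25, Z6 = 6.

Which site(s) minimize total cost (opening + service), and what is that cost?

Open D3 only; minimum total cost 836.

For any fixed open set, each user region goes to its cheapest open site; total = fixed + service.
{D3}: Z1→D3 13·6=78, Z2→D3 3·19=57, Z3→D3 4·19=76, Z4→D3 11·22=242, Z5→D3 7·25=175, Z6→D3 12·6=72. Service 700; fixed 136; total 836.
{D2, D3}: Z1→D2 5·6=30, Z2→D3 3·19=57, Z3→D3 4·19=76, Z4→D2 8·22=176, Z5→D2 4·25=100, Z6→D2 12·6=72. Service 511; fixed 467; total 978.
{D1, D3}: service 579 + fixed 476 = 1055
{D1, D2, D3}: Z1→D2 5·6=30, Z2→D3 3·19=57, Z3→D3 4·19=76, Z4→D1 8·22=176, Z5→D2 4·25=100, Z6→D1 9·6=54. Service 493; fixed 807; total 1300.
No other subset beats 836.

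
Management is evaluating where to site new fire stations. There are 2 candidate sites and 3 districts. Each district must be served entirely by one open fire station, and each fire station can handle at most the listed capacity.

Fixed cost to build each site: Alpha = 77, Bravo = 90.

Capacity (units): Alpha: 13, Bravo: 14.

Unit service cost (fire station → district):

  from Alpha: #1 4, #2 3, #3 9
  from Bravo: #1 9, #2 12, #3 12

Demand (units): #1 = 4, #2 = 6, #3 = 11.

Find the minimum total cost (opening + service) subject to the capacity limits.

Minimum total cost: 333

Open {Alpha, Bravo}: #1→Alpha 4·4=16, #2→Alpha 3·6=18, #3→Bravo 12·11=132.
Loads: Alpha carries 10/13, Bravo carries 11/14. Service 166; fixed 167; total 333.
Next best feasible plan costs 374.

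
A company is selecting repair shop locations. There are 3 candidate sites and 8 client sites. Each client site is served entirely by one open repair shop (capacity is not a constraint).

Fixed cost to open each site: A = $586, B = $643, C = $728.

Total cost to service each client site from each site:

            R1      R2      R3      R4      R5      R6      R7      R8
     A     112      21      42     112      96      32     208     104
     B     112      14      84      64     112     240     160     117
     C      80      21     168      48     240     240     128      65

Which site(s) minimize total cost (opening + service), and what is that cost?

For any fixed open set, each client site goes to its cheapest open site; total = fixed + service.
{A}: R1→A 112, R2→A 21, R3→A 42, R4→A 112, R5→A 96, R6→A 32, R7→A 208, R8→A 104. Service 727; fixed 586; total 1313.
{B}: service 903 + fixed 643 = 1546
{C}: R1→C 80, R2→C 21, R3→C 168, R4→C 48, R5→C 240, R6→C 240, R7→C 128, R8→C 65. Service 990; fixed 728; total 1718.
{A, B, C}: service 505 + fixed 1957 = 2462
(All 7 nonempty subsets were checked; A only is lowest.)

Open A only; minimum total cost 1313.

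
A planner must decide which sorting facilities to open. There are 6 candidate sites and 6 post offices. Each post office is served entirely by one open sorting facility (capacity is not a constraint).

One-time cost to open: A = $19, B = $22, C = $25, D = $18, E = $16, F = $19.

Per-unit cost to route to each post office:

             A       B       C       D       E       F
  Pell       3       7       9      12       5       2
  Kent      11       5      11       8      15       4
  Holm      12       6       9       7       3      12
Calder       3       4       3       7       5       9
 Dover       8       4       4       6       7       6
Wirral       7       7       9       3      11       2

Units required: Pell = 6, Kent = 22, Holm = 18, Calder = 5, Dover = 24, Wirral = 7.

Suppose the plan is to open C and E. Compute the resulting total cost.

Total cost: 541

Each post office is assigned to its cheapest site among the open ones.
{C, E}: Pell→E 5·6=30, Kent→C 11·22=242, Holm→E 3·18=54, Calder→C 3·5=15, Dover→C 4·24=96, Wirral→C 9·7=63. Service 500; fixed 41; total 541.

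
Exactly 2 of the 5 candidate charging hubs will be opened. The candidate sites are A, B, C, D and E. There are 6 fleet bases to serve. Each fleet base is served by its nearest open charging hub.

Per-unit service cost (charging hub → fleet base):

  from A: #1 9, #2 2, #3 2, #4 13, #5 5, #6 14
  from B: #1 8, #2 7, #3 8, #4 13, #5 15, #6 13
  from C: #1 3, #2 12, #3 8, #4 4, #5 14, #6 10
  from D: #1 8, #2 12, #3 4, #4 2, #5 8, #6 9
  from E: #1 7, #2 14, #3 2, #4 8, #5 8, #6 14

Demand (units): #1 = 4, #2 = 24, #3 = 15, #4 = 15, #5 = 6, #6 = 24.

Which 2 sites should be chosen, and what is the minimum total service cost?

With exactly 2 open, each fleet base uses its cheapest among the chosen.
{A, D}: #1→D 8·4=32, #2→A 2·24=48, #3→A 2·15=30, #4→D 2·15=30, #5→A 5·6=30, #6→D 9·24=216. Service cost 386.
{A, C}: service cost 420
{B, D}: service cost 554
Among all 10 size-2 choices, {A, D} is lowest.

Choose A and D; total service cost 386.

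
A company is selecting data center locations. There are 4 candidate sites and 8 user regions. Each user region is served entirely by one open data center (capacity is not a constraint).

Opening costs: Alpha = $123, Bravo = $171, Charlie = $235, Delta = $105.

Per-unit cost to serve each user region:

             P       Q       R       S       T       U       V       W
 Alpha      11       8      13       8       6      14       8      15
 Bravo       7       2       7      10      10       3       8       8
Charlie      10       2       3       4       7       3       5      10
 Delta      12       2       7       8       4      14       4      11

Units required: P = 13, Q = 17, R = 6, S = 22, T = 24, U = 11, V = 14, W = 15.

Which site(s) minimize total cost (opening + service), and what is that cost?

Open Bravo and Delta; minimum total cost 924.

For any fixed open set, each user region goes to its cheapest open site; total = fixed + service.
{Bravo, Delta}: P→Bravo 7·13=91, Q→Bravo 2·17=34, R→Bravo 7·6=42, S→Delta 8·22=176, T→Delta 4·24=96, U→Bravo 3·11=33, V→Delta 4·14=56, W→Bravo 8·15=120. Service 648; fixed 276; total 924.
{Charlie}: P→Charlie 10·13=130, Q→Charlie 2·17=34, R→Charlie 3·6=18, S→Charlie 4·22=88, T→Charlie 7·24=168, U→Charlie 3·11=33, V→Charlie 5·14=70, W→Charlie 10·15=150. Service 691; fixed 235; total 926.
{Charlie, Delta}: P→Charlie 10·13=130, Q→Charlie 2·17=34, R→Charlie 3·6=18, S→Charlie 4·22=88, T→Delta 4·24=96, U→Charlie 3·11=33, V→Delta 4·14=56, W→Charlie 10·15=150. Service 605; fixed 340; total 945.
{Alpha, Bravo, Charlie, Delta}: P→Bravo 7·13=91, Q→Bravo 2·17=34, R→Charlie 3·6=18, S→Charlie 4·22=88, T→Delta 4·24=96, U→Bravo 3·11=33, V→Delta 4·14=56, W→Bravo 8·15=120. Service 536; fixed 634; total 1170.
(All 15 nonempty subsets were checked; Bravo and Delta is lowest.)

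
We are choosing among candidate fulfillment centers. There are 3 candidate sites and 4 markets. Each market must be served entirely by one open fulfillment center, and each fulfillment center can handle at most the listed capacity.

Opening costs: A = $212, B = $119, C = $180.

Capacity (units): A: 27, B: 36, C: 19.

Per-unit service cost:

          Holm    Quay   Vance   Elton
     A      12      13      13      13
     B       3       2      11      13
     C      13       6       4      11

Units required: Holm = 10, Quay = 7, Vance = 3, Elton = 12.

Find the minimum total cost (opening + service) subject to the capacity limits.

Open {B}: Holm→B 3·10=30, Quay→B 2·7=14, Vance→B 11·3=33, Elton→B 13·12=156.
Loads: B carries 32/36. Service 233; fixed 119; total 352.
Next best feasible plan costs 487.

Minimum total cost: 352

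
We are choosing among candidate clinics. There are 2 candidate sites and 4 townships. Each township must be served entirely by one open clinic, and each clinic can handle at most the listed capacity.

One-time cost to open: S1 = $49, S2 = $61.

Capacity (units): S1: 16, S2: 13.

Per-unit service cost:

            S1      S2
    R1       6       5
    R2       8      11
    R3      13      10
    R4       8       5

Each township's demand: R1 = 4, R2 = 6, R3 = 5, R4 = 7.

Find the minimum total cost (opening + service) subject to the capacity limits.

Open {S1, S2}: R1→S1 6·4=24, R2→S1 8·6=48, R3→S2 10·5=50, R4→S2 5·7=35.
Loads: S1 carries 10/16, S2 carries 12/13. Service 157; fixed 110; total 267.
Next best feasible plan costs 278.

Minimum total cost: 267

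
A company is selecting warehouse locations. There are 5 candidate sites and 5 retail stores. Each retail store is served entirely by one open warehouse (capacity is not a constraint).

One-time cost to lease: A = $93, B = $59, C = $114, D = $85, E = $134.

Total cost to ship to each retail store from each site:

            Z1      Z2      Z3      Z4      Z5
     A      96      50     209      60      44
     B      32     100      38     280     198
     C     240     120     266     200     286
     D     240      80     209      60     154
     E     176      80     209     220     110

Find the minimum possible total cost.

For any fixed open set, each retail store goes to its cheapest open site; total = fixed + service.
{A, B}: Z1→B 32, Z2→A 50, Z3→B 38, Z4→A 60, Z5→A 44. Service 224; fixed 152; total 376.
{A, B, D}: service 224 + fixed 237 = 461
{A, B, C}: service 224 + fixed 266 = 490
{A, B, C, D, E}: Z1→B 32, Z2→A 50, Z3→B 38, Z4→A 60, Z5→A 44. Service 224; fixed 485; total 709.
No other subset beats 376.

Minimum total cost: 376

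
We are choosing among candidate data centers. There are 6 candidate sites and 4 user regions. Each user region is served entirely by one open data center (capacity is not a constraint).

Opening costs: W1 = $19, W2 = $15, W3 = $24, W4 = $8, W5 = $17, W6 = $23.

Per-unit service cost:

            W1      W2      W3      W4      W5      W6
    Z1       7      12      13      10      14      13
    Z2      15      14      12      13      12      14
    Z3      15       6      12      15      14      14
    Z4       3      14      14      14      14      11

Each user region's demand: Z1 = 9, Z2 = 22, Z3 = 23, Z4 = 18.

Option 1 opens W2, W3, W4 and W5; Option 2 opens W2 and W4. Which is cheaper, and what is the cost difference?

Option 1: {W2, W3, W4, W5}: Z1→W4 10·9=90, Z2→W3 12·22=264, Z3→W2 6·23=138, Z4→W2 14·18=252. Service 744; fixed 64; total 808.
Option 2: {W2, W4}: Z1→W4 10·9=90, Z2→W4 13·22=286, Z3→W2 6·23=138, Z4→W2 14·18=252. Service 766; fixed 23; total 789.
Difference: |808 − 789| = 19.

Option 2 is cheaper by 19.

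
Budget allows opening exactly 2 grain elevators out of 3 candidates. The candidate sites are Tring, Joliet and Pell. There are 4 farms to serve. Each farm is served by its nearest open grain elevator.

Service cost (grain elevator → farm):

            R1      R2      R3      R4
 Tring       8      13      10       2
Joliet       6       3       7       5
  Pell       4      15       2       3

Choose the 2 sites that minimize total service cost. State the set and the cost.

Choose Joliet and Pell; total service cost 12.

With exactly 2 open, each farm uses its cheapest among the chosen.
{Joliet, Pell}: R1→Pell 4, R2→Joliet 3, R3→Pell 2, R4→Pell 3. Service cost 12.
{Tring, Joliet}: service cost 18
{Tring, Pell}: service cost 21
Among all 3 size-2 choices, {Joliet, Pell} is lowest.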